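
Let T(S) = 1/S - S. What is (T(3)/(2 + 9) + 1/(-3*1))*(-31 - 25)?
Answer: 1064/33 ≈ 32.242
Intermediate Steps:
T(S) = 1/S - S
(T(3)/(2 + 9) + 1/(-3*1))*(-31 - 25) = ((1/3 - 1*3)/(2 + 9) + 1/(-3*1))*(-31 - 25) = ((⅓ - 3)/11 - ⅓*1)*(-56) = (-8/3*1/11 - ⅓)*(-56) = (-8/33 - ⅓)*(-56) = -19/33*(-56) = 1064/33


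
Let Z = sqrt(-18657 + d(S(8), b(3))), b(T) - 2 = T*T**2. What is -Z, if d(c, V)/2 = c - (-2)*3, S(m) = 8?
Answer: -I*sqrt(18629) ≈ -136.49*I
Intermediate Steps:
b(T) = 2 + T**3 (b(T) = 2 + T*T**2 = 2 + T**3)
d(c, V) = 12 + 2*c (d(c, V) = 2*(c - (-2)*3) = 2*(c - 1*(-6)) = 2*(c + 6) = 2*(6 + c) = 12 + 2*c)
Z = I*sqrt(18629) (Z = sqrt(-18657 + (12 + 2*8)) = sqrt(-18657 + (12 + 16)) = sqrt(-18657 + 28) = sqrt(-18629) = I*sqrt(18629) ≈ 136.49*I)
-Z = -I*sqrt(18629)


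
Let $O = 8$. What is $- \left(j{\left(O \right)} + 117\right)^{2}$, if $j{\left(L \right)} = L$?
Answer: $-15625$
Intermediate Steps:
$- \left(j{\left(O \right)} + 117\right)^{2} = - \left(8 + 117\right)^{2} = - 125^{2} = \left(-1\right) 15625 = -15625$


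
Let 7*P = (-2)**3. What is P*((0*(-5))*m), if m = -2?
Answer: 0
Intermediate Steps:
P = -8/7 (P = (1/7)*(-2)**3 = (1/7)*(-8) = -8/7 ≈ -1.1429)
P*((0*(-5))*m) = -8*0*(-5)*(-2)/7 = -0*(-2) = -8/7*0 = 0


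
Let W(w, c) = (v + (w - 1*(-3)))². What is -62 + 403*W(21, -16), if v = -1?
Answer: 213125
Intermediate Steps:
W(w, c) = (2 + w)² (W(w, c) = (-1 + (w - 1*(-3)))² = (-1 + (w + 3))² = (-1 + (3 + w))² = (2 + w)²)
-62 + 403*W(21, -16) = -62 + 403*(2 + 21)² = -62 + 403*23² = -62 + 403*529 = -62 + 213187 = 213125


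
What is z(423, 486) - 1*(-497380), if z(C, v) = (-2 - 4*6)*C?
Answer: 486382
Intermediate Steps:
z(C, v) = -26*C (z(C, v) = (-2 - 24)*C = -26*C)
z(423, 486) - 1*(-497380) = -26*423 - 1*(-497380) = -10998 + 497380 = 486382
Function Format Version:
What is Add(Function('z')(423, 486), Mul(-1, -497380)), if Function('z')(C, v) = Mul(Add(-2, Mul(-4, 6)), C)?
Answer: 486382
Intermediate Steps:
Function('z')(C, v) = Mul(-26, C) (Function('z')(C, v) = Mul(Add(-2, -24), C) = Mul(-26, C))
Add(Function('z')(423, 486), Mul(-1, -497380)) = Add(Mul(-26, 423), Mul(-1, -497380)) = Add(-10998, 497380) = 486382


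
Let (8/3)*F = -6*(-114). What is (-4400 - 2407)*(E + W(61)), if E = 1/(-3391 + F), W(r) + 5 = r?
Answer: -2389679034/6269 ≈ -3.8119e+5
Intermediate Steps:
F = 513/2 (F = 3*(-6*(-114))/8 = (3/8)*684 = 513/2 ≈ 256.50)
W(r) = -5 + r
E = -2/6269 (E = 1/(-3391 + 513/2) = 1/(-6269/2) = -2/6269 ≈ -0.00031903)
(-4400 - 2407)*(E + W(61)) = (-4400 - 2407)*(-2/6269 + (-5 + 61)) = -6807*(-2/6269 + 56) = -6807*351062/6269 = -2389679034/6269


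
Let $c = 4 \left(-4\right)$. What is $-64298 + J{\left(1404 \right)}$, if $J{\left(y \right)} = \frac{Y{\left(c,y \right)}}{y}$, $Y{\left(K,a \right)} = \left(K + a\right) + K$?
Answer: $- \frac{22568255}{351} \approx -64297.0$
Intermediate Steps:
$c = -16$
$Y{\left(K,a \right)} = a + 2 K$
$J{\left(y \right)} = \frac{-32 + y}{y}$ ($J{\left(y \right)} = \frac{y + 2 \left(-16\right)}{y} = \frac{y - 32}{y} = \frac{-32 + y}{y}$)
$-64298 + J{\left(1404 \right)} = -64298 + \frac{-32 + 1404}{1404} = -64298 + \frac{1}{1404} \cdot 1372 = -64298 + \frac{343}{351} = - \frac{22568255}{351}$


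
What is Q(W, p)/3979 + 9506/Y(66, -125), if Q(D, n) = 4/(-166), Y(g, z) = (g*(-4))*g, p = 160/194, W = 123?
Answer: -1569728945/2877198984 ≈ -0.54558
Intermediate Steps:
p = 80/97 (p = 160*(1/194) = 80/97 ≈ 0.82474)
Y(g, z) = -4*g**2 (Y(g, z) = (-4*g)*g = -4*g**2)
Q(D, n) = -2/83 (Q(D, n) = 4*(-1/166) = -2/83)
Q(W, p)/3979 + 9506/Y(66, -125) = -2/83/3979 + 9506/((-4*66**2)) = -2/83*1/3979 + 9506/((-4*4356)) = -2/330257 + 9506/(-17424) = -2/330257 + 9506*(-1/17424) = -2/330257 - 4753/8712 = -1569728945/2877198984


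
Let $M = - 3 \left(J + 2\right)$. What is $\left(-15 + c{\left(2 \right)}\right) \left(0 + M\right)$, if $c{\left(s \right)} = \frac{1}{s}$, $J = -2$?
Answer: $0$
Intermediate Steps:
$M = 0$ ($M = - 3 \left(-2 + 2\right) = \left(-3\right) 0 = 0$)
$\left(-15 + c{\left(2 \right)}\right) \left(0 + M\right) = \left(-15 + \frac{1}{2}\right) \left(0 + 0\right) = \left(-15 + \frac{1}{2}\right) 0 = \left(- \frac{29}{2}\right) 0 = 0$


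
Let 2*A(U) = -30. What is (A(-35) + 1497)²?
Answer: 2196324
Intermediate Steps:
A(U) = -15 (A(U) = (½)*(-30) = -15)
(A(-35) + 1497)² = (-15 + 1497)² = 1482² = 2196324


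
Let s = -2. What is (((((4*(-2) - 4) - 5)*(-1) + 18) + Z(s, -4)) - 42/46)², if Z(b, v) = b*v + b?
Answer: 850084/529 ≈ 1607.0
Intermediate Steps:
Z(b, v) = b + b*v
(((((4*(-2) - 4) - 5)*(-1) + 18) + Z(s, -4)) - 42/46)² = (((((4*(-2) - 4) - 5)*(-1) + 18) - 2*(1 - 4)) - 42/46)² = (((((-8 - 4) - 5)*(-1) + 18) - 2*(-3)) - 42*1/46)² = ((((-12 - 5)*(-1) + 18) + 6) - 21/23)² = (((-17*(-1) + 18) + 6) - 21/23)² = (((17 + 18) + 6) - 21/23)² = ((35 + 6) - 21/23)² = (41 - 21/23)² = (922/23)² = 850084/529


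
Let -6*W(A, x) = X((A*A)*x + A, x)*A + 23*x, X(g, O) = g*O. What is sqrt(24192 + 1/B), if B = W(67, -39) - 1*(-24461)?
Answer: sqrt(561724687457996545922)/152379263 ≈ 155.54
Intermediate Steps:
X(g, O) = O*g
W(A, x) = -23*x/6 - A*x*(A + x*A**2)/6 (W(A, x) = -((x*((A*A)*x + A))*A + 23*x)/6 = -((x*(A**2*x + A))*A + 23*x)/6 = -((x*(x*A**2 + A))*A + 23*x)/6 = -((x*(A + x*A**2))*A + 23*x)/6 = -(A*x*(A + x*A**2) + 23*x)/6 = -(23*x + A*x*(A + x*A**2))/6 = -23*x/6 - A*x*(A + x*A**2)/6)
B = -152379263/2 (B = (1/6)*(-39)*(-23 - 1*67**2*(1 + 67*(-39))) - 1*(-24461) = (1/6)*(-39)*(-23 - 1*4489*(1 - 2613)) + 24461 = (1/6)*(-39)*(-23 - 1*4489*(-2612)) + 24461 = (1/6)*(-39)*(-23 + 11725268) + 24461 = (1/6)*(-39)*11725245 + 24461 = -152428185/2 + 24461 = -152379263/2 ≈ -7.6190e+7)
sqrt(24192 + 1/B) = sqrt(24192 + 1/(-152379263/2)) = sqrt(24192 - 2/152379263) = sqrt(3686359130494/152379263) = sqrt(561724687457996545922)/152379263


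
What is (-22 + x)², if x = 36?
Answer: 196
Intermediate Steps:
(-22 + x)² = (-22 + 36)² = 14² = 196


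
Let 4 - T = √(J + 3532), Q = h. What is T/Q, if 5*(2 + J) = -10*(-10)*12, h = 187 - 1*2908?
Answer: -4/2721 + √3770/2721 ≈ 0.021095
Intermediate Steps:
h = -2721 (h = 187 - 2908 = -2721)
J = 238 (J = -2 + (-10*(-10)*12)/5 = -2 + (100*12)/5 = -2 + (⅕)*1200 = -2 + 240 = 238)
Q = -2721
T = 4 - √3770 (T = 4 - √(238 + 3532) = 4 - √3770 ≈ -57.400)
T/Q = (4 - √3770)/(-2721) = (4 - √3770)*(-1/2721) = -4/2721 + √3770/2721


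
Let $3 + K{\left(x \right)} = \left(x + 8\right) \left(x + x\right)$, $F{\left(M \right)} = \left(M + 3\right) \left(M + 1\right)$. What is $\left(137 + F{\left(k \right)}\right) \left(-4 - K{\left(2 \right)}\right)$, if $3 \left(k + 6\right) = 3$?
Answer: $-5945$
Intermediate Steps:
$k = -5$ ($k = -6 + \frac{1}{3} \cdot 3 = -6 + 1 = -5$)
$F{\left(M \right)} = \left(1 + M\right) \left(3 + M\right)$ ($F{\left(M \right)} = \left(3 + M\right) \left(1 + M\right) = \left(1 + M\right) \left(3 + M\right)$)
$K{\left(x \right)} = -3 + 2 x \left(8 + x\right)$ ($K{\left(x \right)} = -3 + \left(x + 8\right) \left(x + x\right) = -3 + \left(8 + x\right) 2 x = -3 + 2 x \left(8 + x\right)$)
$\left(137 + F{\left(k \right)}\right) \left(-4 - K{\left(2 \right)}\right) = \left(137 + \left(3 + \left(-5\right)^{2} + 4 \left(-5\right)\right)\right) \left(-4 - \left(-3 + 2 \cdot 2^{2} + 16 \cdot 2\right)\right) = \left(137 + \left(3 + 25 - 20\right)\right) \left(-4 - \left(-3 + 2 \cdot 4 + 32\right)\right) = \left(137 + 8\right) \left(-4 - \left(-3 + 8 + 32\right)\right) = 145 \left(-4 - 37\right) = 145 \left(-41\right) = -5945$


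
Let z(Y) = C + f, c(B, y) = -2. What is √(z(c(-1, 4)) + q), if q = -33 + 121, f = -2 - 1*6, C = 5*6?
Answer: √110 ≈ 10.488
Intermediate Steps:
C = 30
f = -8 (f = -2 - 6 = -8)
q = 88
z(Y) = 22 (z(Y) = 30 - 8 = 22)
√(z(c(-1, 4)) + q) = √(22 + 88) = √110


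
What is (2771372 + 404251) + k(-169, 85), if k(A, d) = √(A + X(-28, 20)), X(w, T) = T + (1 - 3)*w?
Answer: 3175623 + I*√93 ≈ 3.1756e+6 + 9.6436*I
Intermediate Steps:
X(w, T) = T - 2*w
k(A, d) = √(76 + A) (k(A, d) = √(A + (20 - 2*(-28))) = √(A + (20 + 56)) = √(A + 76) = √(76 + A))
(2771372 + 404251) + k(-169, 85) = (2771372 + 404251) + √(76 - 169) = 3175623 + √(-93) = 3175623 + I*√93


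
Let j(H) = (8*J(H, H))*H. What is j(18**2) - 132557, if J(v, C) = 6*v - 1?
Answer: 4903699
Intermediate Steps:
J(v, C) = -1 + 6*v
j(H) = H*(-8 + 48*H) (j(H) = (8*(-1 + 6*H))*H = (-8 + 48*H)*H = H*(-8 + 48*H))
j(18**2) - 132557 = 8*18**2*(-1 + 6*18**2) - 132557 = 8*324*(-1 + 6*324) - 132557 = 8*324*(-1 + 1944) - 132557 = 8*324*1943 - 132557 = 5036256 - 132557 = 4903699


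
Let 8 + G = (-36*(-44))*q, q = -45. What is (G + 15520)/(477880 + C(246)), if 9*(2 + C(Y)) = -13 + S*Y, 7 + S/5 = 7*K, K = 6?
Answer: -501912/4343939 ≈ -0.11554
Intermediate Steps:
S = 175 (S = -35 + 5*(7*6) = -35 + 5*42 = -35 + 210 = 175)
C(Y) = -31/9 + 175*Y/9 (C(Y) = -2 + (-13 + 175*Y)/9 = -2 + (-13/9 + 175*Y/9) = -31/9 + 175*Y/9)
G = -71288 (G = -8 - 36*(-44)*(-45) = -8 + 1584*(-45) = -8 - 71280 = -71288)
(G + 15520)/(477880 + C(246)) = (-71288 + 15520)/(477880 + (-31/9 + (175/9)*246)) = -55768/(477880 + (-31/9 + 14350/3)) = -55768/(477880 + 43019/9) = -55768/4343939/9 = -55768*9/4343939 = -501912/4343939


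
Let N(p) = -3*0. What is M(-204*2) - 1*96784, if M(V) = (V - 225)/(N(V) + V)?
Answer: -13162413/136 ≈ -96783.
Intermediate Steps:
N(p) = 0
M(V) = (-225 + V)/V (M(V) = (V - 225)/(0 + V) = (-225 + V)/V)
M(-204*2) - 1*96784 = (-225 - 204*2)/((-204*2)) - 1*96784 = (-225 - 408)/(-408) - 96784 = -1/408*(-633) - 96784 = 211/136 - 96784 = -13162413/136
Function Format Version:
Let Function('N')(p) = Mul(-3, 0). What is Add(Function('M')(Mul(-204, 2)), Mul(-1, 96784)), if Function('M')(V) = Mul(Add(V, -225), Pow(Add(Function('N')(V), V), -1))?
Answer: Rational(-13162413, 136) ≈ -96783.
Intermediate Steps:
Function('N')(p) = 0
Function('M')(V) = Mul(Pow(V, -1), Add(-225, V)) (Function('M')(V) = Mul(Add(V, -225), Pow(Add(0, V), -1)) = Mul(Add(-225, V), Pow(V, -1)) = Mul(Pow(V, -1), Add(-225, V)))
Add(Function('M')(Mul(-204, 2)), Mul(-1, 96784)) = Add(Mul(Pow(Mul(-204, 2), -1), Add(-225, Mul(-204, 2))), Mul(-1, 96784)) = Add(Mul(Pow(-408, -1), Add(-225, -408)), -96784) = Add(Mul(Rational(-1, 408), -633), -96784) = Add(Rational(211, 136), -96784) = Rational(-13162413, 136)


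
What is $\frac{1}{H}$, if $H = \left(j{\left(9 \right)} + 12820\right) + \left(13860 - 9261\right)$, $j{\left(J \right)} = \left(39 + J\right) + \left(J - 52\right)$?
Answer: $\frac{1}{17424} \approx 5.7392 \cdot 10^{-5}$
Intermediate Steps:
$j{\left(J \right)} = -13 + 2 J$ ($j{\left(J \right)} = \left(39 + J\right) + \left(-52 + J\right) = -13 + 2 J$)
$H = 17424$ ($H = \left(\left(-13 + 2 \cdot 9\right) + 12820\right) + \left(13860 - 9261\right) = \left(\left(-13 + 18\right) + 12820\right) + 4599 = \left(5 + 12820\right) + 4599 = 12825 + 4599 = 17424$)
$\frac{1}{H} = \frac{1}{17424}$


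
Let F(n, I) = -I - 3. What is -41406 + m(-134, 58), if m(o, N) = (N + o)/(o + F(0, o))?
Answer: -124142/3 ≈ -41381.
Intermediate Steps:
F(n, I) = -3 - I
m(o, N) = -N/3 - o/3 (m(o, N) = (N + o)/(o + (-3 - o)) = (N + o)/(-3) = (N + o)*(-1/3) = -N/3 - o/3)
-41406 + m(-134, 58) = -41406 + (-1/3*58 - 1/3*(-134)) = -41406 + (-58/3 + 134/3) = -41406 + 76/3 = -124142/3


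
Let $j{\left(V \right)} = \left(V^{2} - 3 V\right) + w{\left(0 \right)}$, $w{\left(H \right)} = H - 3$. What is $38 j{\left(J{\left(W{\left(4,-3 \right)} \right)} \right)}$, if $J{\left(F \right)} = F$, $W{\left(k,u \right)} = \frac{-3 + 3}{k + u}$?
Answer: $-114$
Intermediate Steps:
$W{\left(k,u \right)} = 0$ ($W{\left(k,u \right)} = \frac{0}{k + u} = 0$)
$w{\left(H \right)} = -3 + H$
$j{\left(V \right)} = -3 + V^{2} - 3 V$ ($j{\left(V \right)} = \left(V^{2} - 3 V\right) + \left(-3 + 0\right) = \left(V^{2} - 3 V\right) - 3 = -3 + V^{2} - 3 V$)
$38 j{\left(J{\left(W{\left(4,-3 \right)} \right)} \right)} = 38 \left(-3 + 0^{2} - 0\right) = 38 \left(-3 + 0 + 0\right) = 38 \left(-3\right) = -114$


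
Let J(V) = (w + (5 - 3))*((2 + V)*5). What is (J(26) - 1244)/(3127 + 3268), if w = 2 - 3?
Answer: -1104/6395 ≈ -0.17263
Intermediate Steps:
w = -1
J(V) = 10 + 5*V (J(V) = (-1 + (5 - 3))*((2 + V)*5) = (-1 + 2)*(10 + 5*V) = 1*(10 + 5*V) = 10 + 5*V)
(J(26) - 1244)/(3127 + 3268) = ((10 + 5*26) - 1244)/(3127 + 3268) = ((10 + 130) - 1244)/6395 = (140 - 1244)*(1/6395) = -1104*1/6395 = -1104/6395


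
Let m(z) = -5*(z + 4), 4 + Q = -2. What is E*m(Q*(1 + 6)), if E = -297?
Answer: -56430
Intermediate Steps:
Q = -6 (Q = -4 - 2 = -6)
m(z) = -20 - 5*z (m(z) = -5*(4 + z) = -20 - 5*z)
E*m(Q*(1 + 6)) = -297*(-20 - (-30)*(1 + 6)) = -297*(-20 - (-30)*7) = -297*(-20 - 5*(-42)) = -297*(-20 + 210) = -297*190 = -56430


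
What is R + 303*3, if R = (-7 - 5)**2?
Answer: 1053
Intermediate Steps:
R = 144 (R = (-12)**2 = 144)
R + 303*3 = 144 + 303*3 = 144 + 909 = 1053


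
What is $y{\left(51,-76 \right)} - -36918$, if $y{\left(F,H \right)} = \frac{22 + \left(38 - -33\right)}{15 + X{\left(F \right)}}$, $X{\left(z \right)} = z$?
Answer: $\frac{812227}{22} \approx 36919.0$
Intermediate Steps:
$y{\left(F,H \right)} = \frac{93}{15 + F}$ ($y{\left(F,H \right)} = \frac{22 + \left(38 - -33\right)}{15 + F} = \frac{22 + \left(38 + 33\right)}{15 + F} = \frac{22 + 71}{15 + F} = \frac{93}{15 + F}$)
$y{\left(51,-76 \right)} - -36918 = \frac{93}{15 + 51} - -36918 = \frac{93}{66} + 36918 = 93 \cdot \frac{1}{66} + 36918 = \frac{31}{22} + 36918 = \frac{812227}{22}$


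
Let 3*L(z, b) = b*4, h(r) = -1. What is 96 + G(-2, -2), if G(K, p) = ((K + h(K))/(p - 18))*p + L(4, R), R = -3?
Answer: 917/10 ≈ 91.700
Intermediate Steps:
L(z, b) = 4*b/3 (L(z, b) = (b*4)/3 = (4*b)/3 = 4*b/3)
G(K, p) = -4 + p*(-1 + K)/(-18 + p) (G(K, p) = ((K - 1)/(p - 18))*p + (4/3)*(-3) = ((-1 + K)/(-18 + p))*p - 4 = p*(-1 + K)/(-18 + p) - 4 = -4 + p*(-1 + K)/(-18 + p))
96 + G(-2, -2) = 96 + (72 - 5*(-2) - 2*(-2))/(-18 - 2) = 96 + (72 + 10 + 4)/(-20) = 96 - 1/20*86 = 96 - 43/10 = 917/10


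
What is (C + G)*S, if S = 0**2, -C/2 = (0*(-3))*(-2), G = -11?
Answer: 0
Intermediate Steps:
C = 0 (C = -2*0*(-3)*(-2) = -0*(-2) = -2*0 = 0)
S = 0
(C + G)*S = (0 - 11)*0 = -11*0 = 0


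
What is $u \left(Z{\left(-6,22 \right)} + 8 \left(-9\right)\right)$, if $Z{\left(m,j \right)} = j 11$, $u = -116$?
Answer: $-19720$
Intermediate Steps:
$Z{\left(m,j \right)} = 11 j$
$u \left(Z{\left(-6,22 \right)} + 8 \left(-9\right)\right) = - 116 \left(11 \cdot 22 + 8 \left(-9\right)\right) = - 116 \left(242 - 72\right) = \left(-116\right) 170 = -19720$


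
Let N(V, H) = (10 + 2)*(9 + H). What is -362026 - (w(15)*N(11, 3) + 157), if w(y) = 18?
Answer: -364775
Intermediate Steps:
N(V, H) = 108 + 12*H (N(V, H) = 12*(9 + H) = 108 + 12*H)
-362026 - (w(15)*N(11, 3) + 157) = -362026 - (18*(108 + 12*3) + 157) = -362026 - (18*(108 + 36) + 157) = -362026 - (18*144 + 157) = -362026 - (2592 + 157) = -362026 - 1*2749 = -362026 - 2749 = -364775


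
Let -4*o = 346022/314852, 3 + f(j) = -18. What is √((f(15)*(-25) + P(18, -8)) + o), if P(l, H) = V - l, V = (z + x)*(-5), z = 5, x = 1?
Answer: 11*√390567136682/314852 ≈ 21.834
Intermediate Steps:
f(j) = -21 (f(j) = -3 - 18 = -21)
V = -30 (V = (5 + 1)*(-5) = 6*(-5) = -30)
o = -173011/629704 (o = -173011/(2*314852) = -¼*173011/157426 = -173011/629704 ≈ -0.27475)
P(l, H) = -30 - l
√((f(15)*(-25) + P(18, -8)) + o) = √((-21*(-25) + (-30 - 1*18)) - 173011/629704) = √((525 + (-30 - 18)) - 173011/629704) = √((525 - 48) - 173011/629704) = √(477 - 173011/629704) = √(300195797/629704) = 11*√390567136682/314852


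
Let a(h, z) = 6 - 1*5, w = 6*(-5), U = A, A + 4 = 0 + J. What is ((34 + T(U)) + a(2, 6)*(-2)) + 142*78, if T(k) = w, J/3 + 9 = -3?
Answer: 11078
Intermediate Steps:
J = -36 (J = -27 + 3*(-3) = -27 - 9 = -36)
A = -40 (A = -4 + (0 - 36) = -4 - 36 = -40)
U = -40
w = -30
a(h, z) = 1 (a(h, z) = 6 - 5 = 1)
T(k) = -30
((34 + T(U)) + a(2, 6)*(-2)) + 142*78 = ((34 - 30) + 1*(-2)) + 142*78 = (4 - 2) + 11076 = 2 + 11076 = 11078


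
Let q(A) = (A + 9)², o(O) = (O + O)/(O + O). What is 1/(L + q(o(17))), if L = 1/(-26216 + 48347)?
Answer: 22131/2213101 ≈ 0.010000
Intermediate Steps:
L = 1/22131 ≈ 4.5186e-5
o(O) = 1 (o(O) = (2*O)/((2*O)) = (2*O)*(1/(2*O)) = 1)
q(A) = (9 + A)²
1/(L + q(o(17))) = 1/(1/22131 + (9 + 1)²) = 1/(1/22131 + 10²) = 1/(1/22131 + 100) = 1/(2213101/22131) = 22131/2213101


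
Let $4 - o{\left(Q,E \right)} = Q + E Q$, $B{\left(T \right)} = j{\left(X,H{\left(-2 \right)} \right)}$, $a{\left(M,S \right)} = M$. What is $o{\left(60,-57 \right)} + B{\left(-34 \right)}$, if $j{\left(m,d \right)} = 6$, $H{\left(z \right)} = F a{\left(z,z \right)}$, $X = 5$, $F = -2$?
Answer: $3370$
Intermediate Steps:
$H{\left(z \right)} = - 2 z$
$B{\left(T \right)} = 6$
$o{\left(Q,E \right)} = 4 - Q - E Q$ ($o{\left(Q,E \right)} = 4 - \left(Q + E Q\right) = 4 - Q - E Q$)
$o{\left(60,-57 \right)} + B{\left(-34 \right)} = \left(4 - 60 - \left(-57\right) 60\right) + 6 = \left(4 - 60 + 3420\right) + 6 = 3364 + 6 = 3370$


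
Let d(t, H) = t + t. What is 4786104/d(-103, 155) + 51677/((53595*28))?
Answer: -3591152091589/154567980 ≈ -23233.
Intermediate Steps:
d(t, H) = 2*t
4786104/d(-103, 155) + 51677/((53595*28)) = 4786104/((2*(-103))) + 51677/((53595*28)) = 4786104/(-206) + 51677/1500660 = 4786104*(-1/206) + 51677*(1/1500660) = -2393052/103 + 51677/1500660 = -3591152091589/154567980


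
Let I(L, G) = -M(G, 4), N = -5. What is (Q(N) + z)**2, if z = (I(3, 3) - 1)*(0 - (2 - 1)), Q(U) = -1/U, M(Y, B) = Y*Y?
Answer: 2601/25 ≈ 104.04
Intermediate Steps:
M(Y, B) = Y**2
I(L, G) = -G**2
z = 10 (z = (-1*3**2 - 1)*(0 - (2 - 1)) = (-1*9 - 1)*(0 - 1*1) = (-9 - 1)*(0 - 1) = -10*(-1) = 10)
(Q(N) + z)**2 = (-1/(-5) + 10)**2 = (-1*(-1/5) + 10)**2 = (1/5 + 10)**2 = (51/5)**2 = 2601/25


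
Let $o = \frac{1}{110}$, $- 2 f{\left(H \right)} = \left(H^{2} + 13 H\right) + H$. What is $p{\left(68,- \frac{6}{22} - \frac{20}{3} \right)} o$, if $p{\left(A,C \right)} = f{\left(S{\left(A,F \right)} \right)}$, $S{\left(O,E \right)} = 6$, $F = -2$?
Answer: $- \frac{6}{11} \approx -0.54545$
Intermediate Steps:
$f{\left(H \right)} = - 7 H - \frac{H^{2}}{2}$ ($f{\left(H \right)} = - \frac{\left(H^{2} + 13 H\right) + H}{2} = - \frac{H^{2} + 14 H}{2} = - 7 H - \frac{H^{2}}{2}$)
$p{\left(A,C \right)} = -60$ ($p{\left(A,C \right)} = \left(- \frac{1}{2}\right) 6 \left(14 + 6\right) = \left(- \frac{1}{2}\right) 6 \cdot 20 = -60$)
$o = \frac{1}{110} \approx 0.0090909$
$p{\left(68,- \frac{6}{22} - \frac{20}{3} \right)} o = \left(-60\right) \frac{1}{110} = - \frac{6}{11}$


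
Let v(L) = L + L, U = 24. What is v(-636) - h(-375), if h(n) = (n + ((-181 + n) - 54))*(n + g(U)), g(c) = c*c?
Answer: 196713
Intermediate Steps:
g(c) = c²
v(L) = 2*L
h(n) = (-235 + 2*n)*(576 + n) (h(n) = (n + ((-181 + n) - 54))*(n + 24²) = (n + (-235 + n))*(n + 576) = (-235 + 2*n)*(576 + n))
v(-636) - h(-375) = 2*(-636) - (-135360 + 2*(-375)² + 917*(-375)) = -1272 - (-135360 + 2*140625 - 343875) = -1272 - (-135360 + 281250 - 343875) = -1272 - 1*(-197985) = -1272 + 197985 = 196713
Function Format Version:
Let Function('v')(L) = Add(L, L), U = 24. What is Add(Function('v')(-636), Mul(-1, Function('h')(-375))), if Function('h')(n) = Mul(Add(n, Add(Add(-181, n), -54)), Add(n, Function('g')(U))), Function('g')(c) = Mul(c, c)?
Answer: 196713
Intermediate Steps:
Function('g')(c) = Pow(c, 2)
Function('v')(L) = Mul(2, L)
Function('h')(n) = Mul(Add(-235, Mul(2, n)), Add(576, n)) (Function('h')(n) = Mul(Add(n, Add(Add(-181, n), -54)), Add(n, Pow(24, 2))) = Mul(Add(n, Add(-235, n)), Add(n, 576)) = Mul(Add(-235, Mul(2, n)), Add(576, n)))
Add(Function('v')(-636), Mul(-1, Function('h')(-375))) = Add(Mul(2, -636), Mul(-1, Add(-135360, Mul(2, Pow(-375, 2)), Mul(917, -375)))) = Add(-1272, Mul(-1, Add(-135360, Mul(2, 140625), -343875))) = Add(-1272, Mul(-1, Add(-135360, 281250, -343875))) = Add(-1272, Mul(-1, -197985)) = Add(-1272, 197985) = 196713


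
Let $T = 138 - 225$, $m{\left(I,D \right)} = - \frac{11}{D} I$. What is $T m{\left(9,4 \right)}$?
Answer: $\frac{8613}{4} \approx 2153.3$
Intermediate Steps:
$m{\left(I,D \right)} = - \frac{11 I}{D}$
$T = -87$ ($T = 138 - 225 = -87$)
$T m{\left(9,4 \right)} = - 87 \left(\left(-11\right) 9 \cdot \frac{1}{4}\right) = \left(-87\right) \left(- \frac{99}{4}\right) = \frac{8613}{4}$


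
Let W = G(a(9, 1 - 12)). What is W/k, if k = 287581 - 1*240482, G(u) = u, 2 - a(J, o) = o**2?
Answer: -119/47099 ≈ -0.0025266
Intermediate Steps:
a(J, o) = 2 - o**2
W = -119 (W = 2 - (1 - 12)**2 = 2 - 1*(-11)**2 = 2 - 1*121 = 2 - 121 = -119)
k = 47099 (k = 287581 - 240482 = 47099)
W/k = -119/47099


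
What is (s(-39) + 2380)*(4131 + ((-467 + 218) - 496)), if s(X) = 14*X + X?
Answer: 6077870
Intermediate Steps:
s(X) = 15*X
(s(-39) + 2380)*(4131 + ((-467 + 218) - 496)) = (15*(-39) + 2380)*(4131 + ((-467 + 218) - 496)) = (-585 + 2380)*(4131 + (-249 - 496)) = 1795*(4131 - 745) = 1795*3386 = 6077870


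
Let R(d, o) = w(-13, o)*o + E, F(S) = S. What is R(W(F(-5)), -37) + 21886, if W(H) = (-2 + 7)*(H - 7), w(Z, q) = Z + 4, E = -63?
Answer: 22156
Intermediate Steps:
w(Z, q) = 4 + Z
W(H) = -35 + 5*H (W(H) = 5*(-7 + H) = -35 + 5*H)
R(d, o) = -63 - 9*o (R(d, o) = (4 - 13)*o - 63 = -9*o - 63 = -63 - 9*o)
R(W(F(-5)), -37) + 21886 = (-63 - 9*(-37)) + 21886 = (-63 + 333) + 21886 = 270 + 21886 = 22156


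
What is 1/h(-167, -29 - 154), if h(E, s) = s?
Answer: -1/183 ≈ -0.0054645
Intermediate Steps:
1/h(-167, -29 - 154) = 1/(-29 - 154) = 1/(-183) = -1/183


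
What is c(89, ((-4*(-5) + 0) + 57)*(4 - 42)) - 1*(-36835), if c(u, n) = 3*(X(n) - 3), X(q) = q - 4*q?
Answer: 63160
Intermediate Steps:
X(q) = -3*q
c(u, n) = -9 - 9*n (c(u, n) = 3*(-3*n - 3) = 3*(-3 - 3*n) = -9 - 9*n)
c(89, ((-4*(-5) + 0) + 57)*(4 - 42)) - 1*(-36835) = (-9 - 9*((-4*(-5) + 0) + 57)*(4 - 42)) - 1*(-36835) = (-9 - 9*((20 + 0) + 57)*(-38)) + 36835 = (-9 - 9*(20 + 57)*(-38)) + 36835 = (-9 - 693*(-38)) + 36835 = (-9 - 9*(-2926)) + 36835 = (-9 + 26334) + 36835 = 26325 + 36835 = 63160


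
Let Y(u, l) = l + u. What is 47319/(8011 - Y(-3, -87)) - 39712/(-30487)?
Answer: 1764321265/246975187 ≈ 7.1437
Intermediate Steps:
47319/(8011 - Y(-3, -87)) - 39712/(-30487) = 47319/(8011 - (-87 - 3)) - 39712/(-30487) = 47319/(8011 - 1*(-90)) - 39712*(-1/30487) = 47319/(8011 + 90) + 39712/30487 = 47319/8101 + 39712/30487 = 1764321265/246975187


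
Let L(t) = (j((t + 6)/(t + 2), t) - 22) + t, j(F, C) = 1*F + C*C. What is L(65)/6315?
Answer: 286027/423105 ≈ 0.67602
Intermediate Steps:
j(F, C) = F + C²
L(t) = -22 + t + t² + (6 + t)/(2 + t) (L(t) = (((t + 6)/(t + 2) + t²) - 22) + t = (((6 + t)/(2 + t) + t²) - 22) + t = ((t² + (6 + t)/(2 + t)) - 22) + t = (-22 + t² + (6 + t)/(2 + t)) + t = -22 + t + t² + (6 + t)/(2 + t))
L(65)/6315 = ((6 + 65 + (2 + 65)*(-22 + 65 + 65²))/(2 + 65))/6315 = ((6 + 65 + 67*(-22 + 65 + 4225))/67)*(1/6315) = ((6 + 65 + 67*4268)/67)*(1/6315) = ((6 + 65 + 285956)/67)*(1/6315) = ((1/67)*286027)*(1/6315) = (286027/67)*(1/6315) = 286027/423105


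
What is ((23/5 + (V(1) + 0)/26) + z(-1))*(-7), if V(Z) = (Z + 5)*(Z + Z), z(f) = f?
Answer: -1848/65 ≈ -28.431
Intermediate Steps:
V(Z) = 2*Z*(5 + Z) (V(Z) = (5 + Z)*(2*Z) = 2*Z*(5 + Z))
((23/5 + (V(1) + 0)/26) + z(-1))*(-7) = ((23/5 + (2*1*(5 + 1) + 0)/26) - 1)*(-7) = ((23*(⅕) + (2*1*6 + 0)*(1/26)) - 1)*(-7) = ((23/5 + (12 + 0)*(1/26)) - 1)*(-7) = ((23/5 + 12*(1/26)) - 1)*(-7) = ((23/5 + 6/13) - 1)*(-7) = (329/65 - 1)*(-7) = (264/65)*(-7) = -1848/65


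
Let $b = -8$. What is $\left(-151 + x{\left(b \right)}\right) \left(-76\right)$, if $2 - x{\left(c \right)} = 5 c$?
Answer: $8284$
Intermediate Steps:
$x{\left(c \right)} = 2 - 5 c$
$\left(-151 + x{\left(b \right)}\right) \left(-76\right) = \left(-151 + \left(2 - -40\right)\right) \left(-76\right) = \left(-151 + \left(2 + 40\right)\right) \left(-76\right) = \left(-151 + 42\right) \left(-76\right) = \left(-109\right) \left(-76\right) = 8284$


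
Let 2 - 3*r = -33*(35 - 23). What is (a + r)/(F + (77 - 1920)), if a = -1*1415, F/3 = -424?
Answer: 3847/9345 ≈ 0.41166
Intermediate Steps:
F = -1272 (F = 3*(-424) = -1272)
r = 398/3 (r = ⅔ - (-11)*(35 - 23) = ⅔ - (-11)*12 = ⅔ - ⅓*(-396) = ⅔ + 132 = 398/3 ≈ 132.67)
a = -1415
(a + r)/(F + (77 - 1920)) = (-1415 + 398/3)/(-1272 + (77 - 1920)) = -3847/(3*(-1272 - 1843)) = -3847/3/(-3115) = -3847/3*(-1/3115) = 3847/9345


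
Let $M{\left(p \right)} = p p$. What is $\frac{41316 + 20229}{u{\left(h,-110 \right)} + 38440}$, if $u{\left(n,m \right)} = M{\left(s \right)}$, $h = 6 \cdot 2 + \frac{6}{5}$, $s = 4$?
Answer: $\frac{5595}{3496} \approx 1.6004$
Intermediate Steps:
$h = \frac{66}{5}$ ($h = 12 + 6 \cdot \frac{1}{5} = 12 + \frac{6}{5} = \frac{66}{5} \approx 13.2$)
$M{\left(p \right)} = p^{2}$
$u{\left(n,m \right)} = 16$ ($u{\left(n,m \right)} = 4^{2} = 16$)
$\frac{41316 + 20229}{u{\left(h,-110 \right)} + 38440} = \frac{41316 + 20229}{16 + 38440} = \frac{61545}{38456} = 61545 \cdot \frac{1}{38456} = \frac{5595}{3496}$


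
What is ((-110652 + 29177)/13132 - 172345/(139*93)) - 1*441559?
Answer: -74961208352341/169757364 ≈ -4.4158e+5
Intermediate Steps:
((-110652 + 29177)/13132 - 172345/(139*93)) - 1*441559 = (-81475*1/13132 - 172345/12927) - 441559 = (-81475/13132 - 172345*1/12927) - 441559 = (-81475/13132 - 172345/12927) - 441559 = -3316461865/169757364 - 441559 = -74961208352341/169757364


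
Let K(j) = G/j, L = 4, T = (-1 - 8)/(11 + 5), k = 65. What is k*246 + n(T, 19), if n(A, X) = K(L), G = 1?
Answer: 63961/4 ≈ 15990.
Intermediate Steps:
T = -9/16 ≈ -0.56250
K(j) = 1/j
n(A, X) = 1/4
k*246 + n(T, 19) = 65*246 + 1/4 = 15990 + 1/4 = 63961/4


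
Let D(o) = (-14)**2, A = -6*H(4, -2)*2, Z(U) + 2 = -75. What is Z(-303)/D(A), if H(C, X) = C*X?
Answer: -11/28 ≈ -0.39286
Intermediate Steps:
Z(U) = -77 (Z(U) = -2 - 75 = -77)
A = 96 (A = -24*(-2)*2 = -6*(-8)*2 = 48*2 = 96)
D(o) = 196
Z(-303)/D(A) = -77/196 = -77*1/196 = -11/28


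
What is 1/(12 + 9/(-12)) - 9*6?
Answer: -2426/45 ≈ -53.911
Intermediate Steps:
1/(12 + 9/(-12)) - 9*6 = 1/(12 + 9*(-1/12)) - 54 = 1/(12 - ¾) - 54 = 1/(45/4) - 54 = 4/45 - 54 = -2426/45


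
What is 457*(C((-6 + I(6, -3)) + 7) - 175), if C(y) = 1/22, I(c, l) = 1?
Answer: -1758993/22 ≈ -79954.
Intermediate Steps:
C(y) = 1/22
457*(C((-6 + I(6, -3)) + 7) - 175) = 457*(1/22 - 175) = 457*(-3849/22) = -1758993/22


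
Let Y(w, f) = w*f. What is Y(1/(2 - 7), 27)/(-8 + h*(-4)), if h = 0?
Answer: 27/40 ≈ 0.67500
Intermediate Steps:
Y(w, f) = f*w
Y(1/(2 - 7), 27)/(-8 + h*(-4)) = (27/(2 - 7))/(-8 + 0*(-4)) = (27/(-5))/(-8 + 0) = (27*(-1/5))/(-8) = -27/5*(-1/8) = 27/40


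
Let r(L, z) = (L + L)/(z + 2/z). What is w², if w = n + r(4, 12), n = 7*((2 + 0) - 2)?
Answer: 2304/5329 ≈ 0.43235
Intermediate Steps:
r(L, z) = 2*L/(z + 2/z) (r(L, z) = (2*L)/(z + 2/z) = 2*L/(z + 2/z))
n = 0 (n = 7*(2 - 2) = 7*0 = 0)
w = 48/73 (w = 0 + 2*4*12/(2 + 12²) = 0 + 2*4*12/(2 + 144) = 0 + 2*4*12/146 = 0 + 2*4*12*(1/146) = 0 + 48/73 = 48/73 ≈ 0.65753)
w² = (48/73)² = 2304/5329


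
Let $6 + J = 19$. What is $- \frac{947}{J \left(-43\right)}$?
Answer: $\frac{947}{559} \approx 1.6941$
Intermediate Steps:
$J = 13$ ($J = -6 + 19 = 13$)
$- \frac{947}{J \left(-43\right)} = - \frac{947}{13 \left(-43\right)} = - \frac{947}{-559} = \left(-947\right) \left(- \frac{1}{559}\right) = \frac{947}{559}$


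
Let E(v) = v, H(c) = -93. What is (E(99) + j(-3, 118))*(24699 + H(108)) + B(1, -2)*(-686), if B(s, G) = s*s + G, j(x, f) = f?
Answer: 5340188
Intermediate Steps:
B(s, G) = G + s² (B(s, G) = s² + G = G + s²)
(E(99) + j(-3, 118))*(24699 + H(108)) + B(1, -2)*(-686) = (99 + 118)*(24699 - 93) + (-2 + 1²)*(-686) = 217*24606 + (-2 + 1)*(-686) = 5339502 - 1*(-686) = 5339502 + 686 = 5340188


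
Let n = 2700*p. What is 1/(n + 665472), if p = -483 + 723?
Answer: 1/1313472 ≈ 7.6134e-7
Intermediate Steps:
p = 240
n = 648000 (n = 2700*240 = 648000)
1/(n + 665472) = 1/(648000 + 665472) = 1/1313472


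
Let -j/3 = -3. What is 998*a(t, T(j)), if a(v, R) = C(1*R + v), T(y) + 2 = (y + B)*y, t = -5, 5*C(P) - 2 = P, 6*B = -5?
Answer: 68363/5 ≈ 13673.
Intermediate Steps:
j = 9 (j = -3*(-3) = 9)
B = -⅚ (B = (⅙)*(-5) = -⅚ ≈ -0.83333)
C(P) = ⅖ + P/5
T(y) = -2 + y*(-⅚ + y) (T(y) = -2 + (y - ⅚)*y = -2 + (-⅚ + y)*y = -2 + y*(-⅚ + y))
a(v, R) = ⅖ + R/5 + v/5 (a(v, R) = ⅖ + (1*R + v)/5 = ⅖ + (R + v)/5 = ⅖ + (R/5 + v/5) = ⅖ + R/5 + v/5)
998*a(t, T(j)) = 998*(⅖ + (-2 + 9² - ⅚*9)/5 + (⅕)*(-5)) = 998*(⅖ + (-2 + 81 - 15/2)/5 - 1) = 998*(⅖ + (⅕)*(143/2) - 1) = 998*(⅖ + 143/10 - 1) = 998*(137/10) = 68363/5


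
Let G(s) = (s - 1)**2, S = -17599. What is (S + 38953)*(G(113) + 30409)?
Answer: 917218362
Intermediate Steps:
G(s) = (-1 + s)**2
(S + 38953)*(G(113) + 30409) = (-17599 + 38953)*((-1 + 113)**2 + 30409) = 21354*(112**2 + 30409) = 21354*(12544 + 30409) = 21354*42953 = 917218362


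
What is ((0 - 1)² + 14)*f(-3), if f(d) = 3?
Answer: 45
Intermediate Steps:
((0 - 1)² + 14)*f(-3) = ((0 - 1)² + 14)*3 = ((-1)² + 14)*3 = (1 + 14)*3 = 15*3 = 45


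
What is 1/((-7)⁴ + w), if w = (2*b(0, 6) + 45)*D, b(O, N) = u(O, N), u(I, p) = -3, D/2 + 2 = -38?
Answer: -1/719 ≈ -0.0013908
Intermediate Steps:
D = -80 (D = -4 + 2*(-38) = -4 - 76 = -80)
b(O, N) = -3
w = -3120 (w = (2*(-3) + 45)*(-80) = (-6 + 45)*(-80) = 39*(-80) = -3120)
1/((-7)⁴ + w) = 1/((-7)⁴ - 3120) = 1/(2401 - 3120) = 1/(-719) = -1/719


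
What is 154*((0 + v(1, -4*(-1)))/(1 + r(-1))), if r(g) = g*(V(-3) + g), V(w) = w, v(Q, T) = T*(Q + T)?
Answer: 616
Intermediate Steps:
r(g) = g*(-3 + g)
154*((0 + v(1, -4*(-1)))/(1 + r(-1))) = 154*((0 + (-4*(-1))*(1 - 4*(-1)))/(1 - (-3 - 1))) = 154*((0 + 4*(1 + 4))/(1 - 1*(-4))) = 154*((0 + 4*5)/(1 + 4)) = 154*((0 + 20)/5) = 154*(20*(⅕)) = 154*4 = 616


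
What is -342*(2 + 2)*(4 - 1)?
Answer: -4104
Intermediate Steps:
-342*(2 + 2)*(4 - 1) = -1368*3 = -342*12 = -4104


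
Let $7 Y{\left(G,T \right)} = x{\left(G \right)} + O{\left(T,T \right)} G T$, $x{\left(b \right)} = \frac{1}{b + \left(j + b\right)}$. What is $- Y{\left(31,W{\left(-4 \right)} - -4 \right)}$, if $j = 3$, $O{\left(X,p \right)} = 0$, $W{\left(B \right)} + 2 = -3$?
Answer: $- \frac{1}{455} \approx -0.0021978$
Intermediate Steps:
$W{\left(B \right)} = -5$ ($W{\left(B \right)} = -2 - 3 = -5$)
$x{\left(b \right)} = \frac{1}{3 + 2 b}$ ($x{\left(b \right)} = \frac{1}{b + \left(3 + b\right)} = \frac{1}{3 + 2 b}$)
$Y{\left(G,T \right)} = \frac{1}{7 \left(3 + 2 G\right)}$ ($Y{\left(G,T \right)} = \frac{\frac{1}{3 + 2 G} + 0 G T}{7} = \frac{\frac{1}{3 + 2 G} + 0}{7} = \frac{1}{7 \left(3 + 2 G\right)}$)
$- Y{\left(31,W{\left(-4 \right)} - -4 \right)} = - \frac{1}{7 \left(3 + 2 \cdot 31\right)} = - \frac{1}{7 \left(3 + 62\right)} = - \frac{1}{7 \cdot 65} = \left(-1\right) \frac{1}{455} = - \frac{1}{455}$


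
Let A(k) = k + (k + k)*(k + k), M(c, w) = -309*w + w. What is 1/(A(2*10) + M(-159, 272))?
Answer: -1/82156 ≈ -1.2172e-5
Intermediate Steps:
M(c, w) = -308*w
A(k) = k + 4*k**2 (A(k) = k + (2*k)*(2*k) = k + 4*k**2)
1/(A(2*10) + M(-159, 272)) = 1/((2*10)*(1 + 4*(2*10)) - 308*272) = 1/(20*(1 + 4*20) - 83776) = 1/(20*(1 + 80) - 83776) = 1/(20*81 - 83776) = 1/(1620 - 83776) = 1/(-82156) = -1/82156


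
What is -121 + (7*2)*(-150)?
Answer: -2221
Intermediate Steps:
-121 + (7*2)*(-150) = -121 + 14*(-150) = -121 - 2100 = -2221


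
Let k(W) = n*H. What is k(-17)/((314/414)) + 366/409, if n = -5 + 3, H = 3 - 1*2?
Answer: -111864/64213 ≈ -1.7421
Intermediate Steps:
H = 1 (H = 3 - 2 = 1)
n = -2
k(W) = -2 (k(W) = -2*1 = -2)
k(-17)/((314/414)) + 366/409 = -2/(314/414) + 366/409 = -2/(314*(1/414)) + 366*(1/409) = -2/157/207 + 366/409 = -2*207/157 + 366/409 = -414/157 + 366/409 = -111864/64213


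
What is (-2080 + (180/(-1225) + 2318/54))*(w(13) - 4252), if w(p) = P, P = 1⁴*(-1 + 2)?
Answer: 19095799489/2205 ≈ 8.6602e+6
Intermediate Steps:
P = 1 (P = 1*1 = 1)
w(p) = 1
(-2080 + (180/(-1225) + 2318/54))*(w(13) - 4252) = (-2080 + (180/(-1225) + 2318/54))*(1 - 4252) = (-2080 + (180*(-1/1225) + 2318*(1/54)))*(-4251) = (-2080 + (-36/245 + 1159/27))*(-4251) = (-2080 + 282983/6615)*(-4251) = -13476217/6615*(-4251) = 19095799489/2205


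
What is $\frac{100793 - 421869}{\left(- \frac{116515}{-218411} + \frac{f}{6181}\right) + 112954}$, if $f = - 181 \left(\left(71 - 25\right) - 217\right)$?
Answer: $- \frac{216726041694358}{76247599237545} \approx -2.8424$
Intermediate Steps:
$f = 30951$ ($f = - 181 \left(\left(71 - 25\right) - 217\right) = - 181 \left(46 - 217\right) = \left(-181\right) \left(-171\right) = 30951$)
$\frac{100793 - 421869}{\left(- \frac{116515}{-218411} + \frac{f}{6181}\right) + 112954} = \frac{100793 - 421869}{\left(- \frac{116515}{-218411} + \frac{30951}{6181}\right) + 112954} = - \frac{321076}{\left(\left(-116515\right) \left(- \frac{1}{218411}\right) + 30951 \cdot \frac{1}{6181}\right) + 112954} = - \frac{321076}{\left(\frac{116515}{218411} + \frac{30951}{6181}\right) + 112954} = - \frac{321076}{\frac{7480218076}{1349998391} + 112954} = - \frac{321076}{\frac{152495198475090}{1349998391}} = \left(-321076\right) \frac{1349998391}{152495198475090} = - \frac{216726041694358}{76247599237545}$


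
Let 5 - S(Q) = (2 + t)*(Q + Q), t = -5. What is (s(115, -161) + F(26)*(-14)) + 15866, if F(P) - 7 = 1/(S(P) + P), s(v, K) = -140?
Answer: 2922422/187 ≈ 15628.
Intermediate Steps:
S(Q) = 5 + 6*Q (S(Q) = 5 - (2 - 5)*(Q + Q) = 5 - (-3)*2*Q = 5 - (-6)*Q = 5 + 6*Q)
F(P) = 7 + 1/(5 + 7*P) (F(P) = 7 + 1/((5 + 6*P) + P) = 7 + 1/(5 + 7*P))
(s(115, -161) + F(26)*(-14)) + 15866 = (-140 + ((36 + 49*26)/(5 + 7*26))*(-14)) + 15866 = (-140 + ((36 + 1274)/(5 + 182))*(-14)) + 15866 = (-140 + (1310/187)*(-14)) + 15866 = (-140 - 18340/187) + 15866 = -44520/187 + 15866 = 2922422/187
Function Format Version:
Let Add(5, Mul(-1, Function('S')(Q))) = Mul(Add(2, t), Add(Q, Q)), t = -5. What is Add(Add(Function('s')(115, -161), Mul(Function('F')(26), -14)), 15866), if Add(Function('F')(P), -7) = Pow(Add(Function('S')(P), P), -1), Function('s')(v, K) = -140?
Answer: Rational(2922422, 187) ≈ 15628.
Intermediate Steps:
Function('S')(Q) = Add(5, Mul(6, Q)) (Function('S')(Q) = Add(5, Mul(-1, Mul(Add(2, -5), Add(Q, Q)))) = Add(5, Mul(-1, Mul(-3, Mul(2, Q)))) = Add(5, Mul(-1, Mul(-6, Q))) = Add(5, Mul(6, Q)))
Function('F')(P) = Add(7, Pow(Add(5, Mul(7, P)), -1)) (Function('F')(P) = Add(7, Pow(Add(Add(5, Mul(6, P)), P), -1)) = Add(7, Pow(Add(5, Mul(7, P)), -1)))
Add(Add(Function('s')(115, -161), Mul(Function('F')(26), -14)), 15866) = Add(Add(-140, Mul(Mul(Pow(Add(5, Mul(7, 26)), -1), Add(36, Mul(49, 26))), -14)), 15866) = Add(Add(-140, Mul(Mul(Pow(Add(5, 182), -1), Add(36, 1274)), -14)), 15866) = Add(Add(-140, Mul(Mul(Pow(187, -1), 1310), -14)), 15866) = Add(Add(-140, Mul(Mul(Rational(1, 187), 1310), -14)), 15866) = Add(Add(-140, Mul(Rational(1310, 187), -14)), 15866) = Add(Add(-140, Rational(-18340, 187)), 15866) = Add(Rational(-44520, 187), 15866) = Rational(2922422, 187)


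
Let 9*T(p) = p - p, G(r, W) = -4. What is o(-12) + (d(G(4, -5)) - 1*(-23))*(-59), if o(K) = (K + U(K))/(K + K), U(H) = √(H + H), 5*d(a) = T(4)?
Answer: -2713/2 - I*√6/12 ≈ -1356.5 - 0.20412*I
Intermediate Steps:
T(p) = 0 (T(p) = (p - p)/9 = (⅑)*0 = 0)
d(a) = 0 (d(a) = (⅕)*0 = 0)
U(H) = √2*√H (U(H) = √(2*H) = √2*√H)
o(K) = (K + √2*√K)/(2*K) (o(K) = (K + √2*√K)/(K + K) = (K + √2*√K)/((2*K)) = (K + √2*√K)*(1/(2*K)) = (K + √2*√K)/(2*K))
o(-12) + (d(G(4, -5)) - 1*(-23))*(-59) = (½)*(-12 + √2*√(-12))/(-12) + (0 - 1*(-23))*(-59) = (½)*(-1/12)*(-12 + √2*(2*I*√3)) + (0 + 23)*(-59) = (½)*(-1/12)*(-12 + 2*I*√6) + 23*(-59) = (½ - I*√6/12) - 1357 = -2713/2 - I*√6/12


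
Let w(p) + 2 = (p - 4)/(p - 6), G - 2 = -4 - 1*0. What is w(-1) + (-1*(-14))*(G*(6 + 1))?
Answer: -1381/7 ≈ -197.29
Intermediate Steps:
G = -2 (G = 2 + (-4 - 1*0) = 2 + (-4 + 0) = 2 - 4 = -2)
w(p) = -2 + (-4 + p)/(-6 + p) (w(p) = -2 + (p - 4)/(p - 6) = -2 + (-4 + p)/(-6 + p))
w(-1) + (-1*(-14))*(G*(6 + 1)) = (8 - 1*(-1))/(-6 - 1) + (-1*(-14))*(-2*(6 + 1)) = (8 + 1)/(-7) + 14*(-2*7) = -⅐*9 + 14*(-14) = -9/7 - 196 = -1381/7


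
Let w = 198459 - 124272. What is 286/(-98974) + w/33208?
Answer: 3666543325/1643364296 ≈ 2.2311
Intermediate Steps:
w = 74187
286/(-98974) + w/33208 = 286/(-98974) + 74187/33208 = 286*(-1/98974) + 74187*(1/33208) = -143/49487 + 74187/33208 = 3666543325/1643364296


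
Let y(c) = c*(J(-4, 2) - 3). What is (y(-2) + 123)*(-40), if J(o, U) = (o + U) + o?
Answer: -5640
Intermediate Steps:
J(o, U) = U + 2*o (J(o, U) = (U + o) + o = U + 2*o)
y(c) = -9*c (y(c) = c*((2 + 2*(-4)) - 3) = c*((2 - 8) - 3) = c*(-6 - 3) = c*(-9) = -9*c)
(y(-2) + 123)*(-40) = (-9*(-2) + 123)*(-40) = (18 + 123)*(-40) = 141*(-40) = -5640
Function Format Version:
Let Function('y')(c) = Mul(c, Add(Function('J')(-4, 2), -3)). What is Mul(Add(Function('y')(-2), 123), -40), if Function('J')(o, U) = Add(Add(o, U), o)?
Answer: -5640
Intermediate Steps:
Function('J')(o, U) = Add(U, Mul(2, o)) (Function('J')(o, U) = Add(Add(U, o), o) = Add(U, Mul(2, o)))
Function('y')(c) = Mul(-9, c) (Function('y')(c) = Mul(c, Add(Add(2, Mul(2, -4)), -3)) = Mul(c, Add(Add(2, -8), -3)) = Mul(c, Add(-6, -3)) = Mul(c, -9) = Mul(-9, c))
Mul(Add(Function('y')(-2), 123), -40) = Mul(Add(Mul(-9, -2), 123), -40) = Mul(Add(18, 123), -40) = Mul(141, -40) = -5640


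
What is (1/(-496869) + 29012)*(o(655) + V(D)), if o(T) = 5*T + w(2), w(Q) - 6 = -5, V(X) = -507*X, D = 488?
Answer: -1173105999689260/165623 ≈ -7.0830e+9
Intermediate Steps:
w(Q) = 1 (w(Q) = 6 - 5 = 1)
o(T) = 1 + 5*T (o(T) = 5*T + 1 = 1 + 5*T)
(1/(-496869) + 29012)*(o(655) + V(D)) = (1/(-496869) + 29012)*((1 + 5*655) - 507*488) = (-1/496869 + 29012)*((1 + 3275) - 247416) = 14415163427*(3276 - 247416)/496869 = (14415163427/496869)*(-244140) = -1173105999689260/165623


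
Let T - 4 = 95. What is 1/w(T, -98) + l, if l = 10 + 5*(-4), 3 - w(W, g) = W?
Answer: -961/96 ≈ -10.010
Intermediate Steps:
T = 99 (T = 4 + 95 = 99)
w(W, g) = 3 - W
l = -10 (l = 10 - 20 = -10)
1/w(T, -98) + l = 1/(3 - 1*99) - 10 = 1/(3 - 99) - 10 = 1/(-96) - 10 = -1/96 - 10 = -961/96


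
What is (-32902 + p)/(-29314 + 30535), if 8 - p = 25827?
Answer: -58721/1221 ≈ -48.093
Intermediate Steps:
p = -25819 (p = 8 - 1*25827 = 8 - 25827 = -25819)
(-32902 + p)/(-29314 + 30535) = (-32902 - 25819)/(-29314 + 30535) = -58721/1221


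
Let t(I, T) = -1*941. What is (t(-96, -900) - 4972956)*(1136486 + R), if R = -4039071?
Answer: 14437158823745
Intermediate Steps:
t(I, T) = -941
(t(-96, -900) - 4972956)*(1136486 + R) = (-941 - 4972956)*(1136486 - 4039071) = -4973897*(-2902585) = 14437158823745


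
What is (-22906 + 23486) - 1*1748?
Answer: -1168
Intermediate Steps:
(-22906 + 23486) - 1*1748 = 580 - 1748 = -1168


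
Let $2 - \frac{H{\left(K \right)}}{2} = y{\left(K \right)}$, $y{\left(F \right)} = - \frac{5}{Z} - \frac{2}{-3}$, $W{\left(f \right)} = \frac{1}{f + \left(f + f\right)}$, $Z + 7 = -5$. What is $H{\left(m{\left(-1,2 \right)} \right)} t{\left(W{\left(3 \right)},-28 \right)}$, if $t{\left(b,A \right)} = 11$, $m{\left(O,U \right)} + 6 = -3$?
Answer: $\frac{121}{6} \approx 20.167$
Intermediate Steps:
$Z = -12$ ($Z = -7 - 5 = -12$)
$W{\left(f \right)} = \frac{1}{3 f}$ ($W{\left(f \right)} = \frac{1}{f + 2 f} = \frac{1}{3 f}$)
$m{\left(O,U \right)} = -9$ ($m{\left(O,U \right)} = -6 - 3 = -9$)
$y{\left(F \right)} = \frac{13}{12}$ ($y{\left(F \right)} = - \frac{5}{-12} - \frac{2}{-3} = \left(-5\right) \left(- \frac{1}{12}\right) - - \frac{2}{3} = \frac{5}{12} + \frac{2}{3} = \frac{13}{12}$)
$H{\left(K \right)} = \frac{11}{6}$ ($H{\left(K \right)} = 4 - \frac{13}{6} = \frac{11}{6}$)
$H{\left(m{\left(-1,2 \right)} \right)} t{\left(W{\left(3 \right)},-28 \right)} = \frac{11}{6} \cdot 11 = \frac{121}{6}$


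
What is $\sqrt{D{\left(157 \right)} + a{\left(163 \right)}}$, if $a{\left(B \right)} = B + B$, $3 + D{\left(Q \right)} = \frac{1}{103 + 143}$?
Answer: $\frac{\sqrt{19546914}}{246} \approx 17.972$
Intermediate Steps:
$D{\left(Q \right)} = - \frac{737}{246}$ ($D{\left(Q \right)} = -3 + \frac{1}{103 + 143} = -3 + \frac{1}{246} = - \frac{737}{246}$)
$a{\left(B \right)} = 2 B$
$\sqrt{D{\left(157 \right)} + a{\left(163 \right)}} = \sqrt{- \frac{737}{246} + 2 \cdot 163} = \sqrt{- \frac{737}{246} + 326} = \sqrt{\frac{79459}{246}} = \frac{\sqrt{19546914}}{246}$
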